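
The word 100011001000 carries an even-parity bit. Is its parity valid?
Sum of all bits: 1+0+0+0+1+1+0+0+1+0+0+0 = 4; 4 mod 2 = 0. Result is 0 → valid parity.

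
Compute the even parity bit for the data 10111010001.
Sum of data bits: 1+0+1+1+1+0+1+0+0+0+1 = 6.
6 mod 2 = 0, so parity bit = 0.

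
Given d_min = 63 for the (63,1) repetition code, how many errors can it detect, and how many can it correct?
Detection only: up to d_min − 1 = 62 errors.
Correction: up to ⌊(d_min − 1)/2⌋ = ⌊62/2⌋ = 31 errors.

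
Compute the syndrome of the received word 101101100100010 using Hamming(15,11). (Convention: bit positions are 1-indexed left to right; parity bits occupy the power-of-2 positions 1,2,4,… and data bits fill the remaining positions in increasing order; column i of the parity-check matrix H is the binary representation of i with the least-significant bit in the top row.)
Syndrome s = H · r^T (mod 2), r = 101101100100010:
  s[0] = (101010101010101)·(101101100100010) mod 2 = 1+0+1+0+0+0+1+0+0+0+0+0+0+0+0 mod 2 = 1
  s[1] = (011001100110011)·(101101100100010) mod 2 = 0+0+1+0+0+1+1+0+0+1+0+0+0+1+0 mod 2 = 1
  s[2] = (000111100001111)·(101101100100010) mod 2 = 0+0+0+1+0+1+1+0+0+0+0+0+0+1+0 mod 2 = 0
  s[3] = (000000011111111)·(101101100100010) mod 2 = 0+0+0+0+0+0+0+0+0+1+0+0+0+1+0 mod 2 = 0
Syndrome = 1100
Non-zero syndrome: error at position 3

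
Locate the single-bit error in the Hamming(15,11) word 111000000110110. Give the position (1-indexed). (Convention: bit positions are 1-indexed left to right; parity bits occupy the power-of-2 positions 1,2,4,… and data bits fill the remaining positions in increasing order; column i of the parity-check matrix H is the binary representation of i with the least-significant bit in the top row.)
Syndrome s = H · r^T (mod 2), r = 111000000110110:
  s[0] = (101010101010101)·(111000000110110) mod 2 = 1+0+1+0+0+0+0+0+0+0+1+0+1+0+0 mod 2 = 0
  s[1] = (011001100110011)·(111000000110110) mod 2 = 0+1+1+0+0+0+0+0+0+1+1+0+0+1+0 mod 2 = 1
  s[2] = (000111100001111)·(111000000110110) mod 2 = 0+0+0+0+0+0+0+0+0+0+0+0+1+1+0 mod 2 = 0
  s[3] = (000000011111111)·(111000000110110) mod 2 = 0+0+0+0+0+0+0+0+0+1+1+0+1+1+0 mod 2 = 0
Syndrome = 0100
Column i of H is the binary representation of i, so the syndrome is the binary index of the flipped bit.
Read s = 0100 with s[0] as LSB: 0·2^0 + 1·2^1 + 0·2^2 + 0·2^3 = 2.
Error is at bit position 2.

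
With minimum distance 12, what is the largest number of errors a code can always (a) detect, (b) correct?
(a) Detection requires d_min ≥ e+1, so e ≤ d_min − 1 = 11.
(b) Correction requires d_min ≥ 2t+1, so t ≤ ⌊(d_min − 1)/2⌋ = ⌊11/2⌋ = 5.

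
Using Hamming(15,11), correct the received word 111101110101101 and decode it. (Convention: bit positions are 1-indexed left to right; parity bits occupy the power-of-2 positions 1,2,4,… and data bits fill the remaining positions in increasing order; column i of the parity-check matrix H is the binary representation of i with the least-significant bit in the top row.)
Syndrome s = H · r^T (mod 2), r = 111101110101101:
  s[0] = (101010101010101)·(111101110101101) mod 2 = 1+0+1+0+0+0+1+0+0+0+0+0+1+0+1 mod 2 = 1
  s[1] = (011001100110011)·(111101110101101) mod 2 = 0+1+1+0+0+1+1+0+0+1+0+0+0+0+1 mod 2 = 0
  s[2] = (000111100001111)·(111101110101101) mod 2 = 0+0+0+1+0+1+1+0+0+0+0+1+1+0+1 mod 2 = 0
  s[3] = (000000011111111)·(111101110101101) mod 2 = 0+0+0+0+0+0+0+1+0+1+0+1+1+0+1 mod 2 = 1
Syndrome = 1001
Column 9 of H equals this syndrome → error at bit 9 (1-indexed).
Flip bit 9: 111101110101101 → 111101111101101
Extract data bits at positions {3,5,6,7,9,10,11,12,13,14,15}: 10111101101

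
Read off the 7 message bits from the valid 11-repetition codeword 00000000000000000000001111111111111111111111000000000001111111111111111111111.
Split into 11-bit blocks: 00000000000 00000000000 11111111111 11111111111 00000000000 11111111111 11111111111
Data = 0011011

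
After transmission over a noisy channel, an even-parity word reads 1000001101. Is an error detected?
Sum of received bits: 1+0+0+0+0+0+1+1+0+1 = 4; 4 mod 2 = 0. Result is 0 → no error detected.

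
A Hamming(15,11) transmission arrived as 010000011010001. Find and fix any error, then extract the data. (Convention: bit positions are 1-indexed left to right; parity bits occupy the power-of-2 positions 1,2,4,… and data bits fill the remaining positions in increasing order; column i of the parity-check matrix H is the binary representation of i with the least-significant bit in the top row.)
Syndrome s = H · r^T (mod 2), r = 010000011010001:
  s[0] = (101010101010101)·(010000011010001) mod 2 = 0+0+0+0+0+0+0+0+1+0+1+0+0+0+1 mod 2 = 1
  s[1] = (011001100110011)·(010000011010001) mod 2 = 0+1+0+0+0+0+0+0+0+0+1+0+0+0+1 mod 2 = 1
  s[2] = (000111100001111)·(010000011010001) mod 2 = 0+0+0+0+0+0+0+0+0+0+0+0+0+0+1 mod 2 = 1
  s[3] = (000000011111111)·(010000011010001) mod 2 = 0+0+0+0+0+0+0+1+1+0+1+0+0+0+1 mod 2 = 0
Syndrome = 1110
Column 7 of H equals this syndrome → error at bit 7 (1-indexed).
Flip bit 7: 010000011010001 → 010000111010001
Extract data bits at positions {3,5,6,7,9,10,11,12,13,14,15}: 00011010001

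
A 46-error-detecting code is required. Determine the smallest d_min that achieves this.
Detecting e errors requires d_min ≥ e + 1 = 46 + 1 = 47.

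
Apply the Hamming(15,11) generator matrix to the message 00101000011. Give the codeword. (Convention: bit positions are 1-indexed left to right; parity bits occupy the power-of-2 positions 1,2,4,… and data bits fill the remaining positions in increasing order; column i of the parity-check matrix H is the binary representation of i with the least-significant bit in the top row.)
Codeword c = d · G (mod 2), d = 00101000011:
  c[0] = d·G[:,0] = (00101000011)·(11011010101) mod 2 = 0+0+0+0+1+0+0+0+0+0+1 mod 2 = 0
  c[1] = d·G[:,1] = (00101000011)·(10110110011) mod 2 = 0+0+1+0+0+0+0+0+0+1+1 mod 2 = 1
  c[2] = d·G[:,2] = (00101000011)·(10000000000) mod 2 = 0+0+0+0+0+0+0+0+0+0+0 mod 2 = 0
  c[3] = d·G[:,3] = (00101000011)·(01110001111) mod 2 = 0+0+1+0+0+0+0+0+0+1+1 mod 2 = 1
  c[4] = d·G[:,4] = (00101000011)·(01000000000) mod 2 = 0+0+0+0+0+0+0+0+0+0+0 mod 2 = 0
  c[5] = d·G[:,5] = (00101000011)·(00100000000) mod 2 = 0+0+1+0+0+0+0+0+0+0+0 mod 2 = 1
  c[6] = d·G[:,6] = (00101000011)·(00010000000) mod 2 = 0+0+0+0+0+0+0+0+0+0+0 mod 2 = 0
  c[7] = d·G[:,7] = (00101000011)·(00001111111) mod 2 = 0+0+0+0+1+0+0+0+0+1+1 mod 2 = 1
  c[8] = d·G[:,8] = (00101000011)·(00001000000) mod 2 = 0+0+0+0+1+0+0+0+0+0+0 mod 2 = 1
  c[9] = d·G[:,9] = (00101000011)·(00000100000) mod 2 = 0+0+0+0+0+0+0+0+0+0+0 mod 2 = 0
  c[10] = d·G[:,10] = (00101000011)·(00000010000) mod 2 = 0+0+0+0+0+0+0+0+0+0+0 mod 2 = 0
  c[11] = d·G[:,11] = (00101000011)·(00000001000) mod 2 = 0+0+0+0+0+0+0+0+0+0+0 mod 2 = 0
  c[12] = d·G[:,12] = (00101000011)·(00000000100) mod 2 = 0+0+0+0+0+0+0+0+0+0+0 mod 2 = 0
  c[13] = d·G[:,13] = (00101000011)·(00000000010) mod 2 = 0+0+0+0+0+0+0+0+0+1+0 mod 2 = 1
  c[14] = d·G[:,14] = (00101000011)·(00000000001) mod 2 = 0+0+0+0+0+0+0+0+0+0+1 mod 2 = 1
Codeword = 010101011000011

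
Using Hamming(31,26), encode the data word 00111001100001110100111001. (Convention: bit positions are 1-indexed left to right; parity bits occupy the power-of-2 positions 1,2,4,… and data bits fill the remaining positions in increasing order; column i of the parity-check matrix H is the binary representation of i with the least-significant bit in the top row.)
Codeword c = d · G (mod 2), d = 00111001100001110100111001:
  c[0] = d·G[:,0] = (00111001100001110100111001)·(11011010101101010101010101) mod 2 = 0+0+0+1+1+0+0+0+1+0+0+0+0+1+0+1+0+1+0+0+0+1+0+0+0+1 mod 2 = 0
  c[1] = d·G[:,1] = (00111001100001110100111001)·(10110110011011001100110011) mod 2 = 0+0+1+1+0+0+0+0+0+0+0+0+0+1+0+0+0+1+0+0+1+1+0+0+0+1 mod 2 = 1
  c[2] = d·G[:,2] = (00111001100001110100111001)·(10000000000000000000000000) mod 2 = 0+0+0+0+0+0+0+0+0+0+0+0+0+0+0+0+0+0+0+0+0+0+0+0+0+0 mod 2 = 0
  c[3] = d·G[:,3] = (00111001100001110100111001)·(01110001111000111100001111) mod 2 = 0+0+1+1+0+0+0+1+1+0+0+0+0+0+1+1+0+1+0+0+0+0+1+0+0+1 mod 2 = 1
  c[4] = d·G[:,4] = (00111001100001110100111001)·(01000000000000000000000000) mod 2 = 0+0+0+0+0+0+0+0+0+0+0+0+0+0+0+0+0+0+0+0+0+0+0+0+0+0 mod 2 = 0
  c[5] = d·G[:,5] = (00111001100001110100111001)·(00100000000000000000000000) mod 2 = 0+0+1+0+0+0+0+0+0+0+0+0+0+0+0+0+0+0+0+0+0+0+0+0+0+0 mod 2 = 1
  c[6] = d·G[:,6] = (00111001100001110100111001)·(00010000000000000000000000) mod 2 = 0+0+0+1+0+0+0+0+0+0+0+0+0+0+0+0+0+0+0+0+0+0+0+0+0+0 mod 2 = 1
  c[7] = d·G[:,7] = (00111001100001110100111001)·(00001111111000000011111111) mod 2 = 0+0+0+0+1+0+0+1+1+0+0+0+0+0+0+0+0+0+0+0+1+1+1+0+0+1 mod 2 = 1
  c[8] = d·G[:,8] = (00111001100001110100111001)·(00001000000000000000000000) mod 2 = 0+0+0+0+1+0+0+0+0+0+0+0+0+0+0+0+0+0+0+0+0+0+0+0+0+0 mod 2 = 1
  c[9] = d·G[:,9] = (00111001100001110100111001)·(00000100000000000000000000) mod 2 = 0+0+0+0+0+0+0+0+0+0+0+0+0+0+0+0+0+0+0+0+0+0+0+0+0+0 mod 2 = 0
  c[10] = d·G[:,10] = (00111001100001110100111001)·(00000010000000000000000000) mod 2 = 0+0+0+0+0+0+0+0+0+0+0+0+0+0+0+0+0+0+0+0+0+0+0+0+0+0 mod 2 = 0
  c[11] = d·G[:,11] = (00111001100001110100111001)·(00000001000000000000000000) mod 2 = 0+0+0+0+0+0+0+1+0+0+0+0+0+0+0+0+0+0+0+0+0+0+0+0+0+0 mod 2 = 1
  c[12] = d·G[:,12] = (00111001100001110100111001)·(00000000100000000000000000) mod 2 = 0+0+0+0+0+0+0+0+1+0+0+0+0+0+0+0+0+0+0+0+0+0+0+0+0+0 mod 2 = 1
  c[13] = d·G[:,13] = (00111001100001110100111001)·(00000000010000000000000000) mod 2 = 0+0+0+0+0+0+0+0+0+0+0+0+0+0+0+0+0+0+0+0+0+0+0+0+0+0 mod 2 = 0
  c[14] = d·G[:,14] = (00111001100001110100111001)·(00000000001000000000000000) mod 2 = 0+0+0+0+0+0+0+0+0+0+0+0+0+0+0+0+0+0+0+0+0+0+0+0+0+0 mod 2 = 0
  c[15] = d·G[:,15] = (00111001100001110100111001)·(00000000000111111111111111) mod 2 = 0+0+0+0+0+0+0+0+0+0+0+0+0+1+1+1+0+1+0+0+1+1+1+0+0+1 mod 2 = 0
  c[16] = d·G[:,16] = (00111001100001110100111001)·(00000000000100000000000000) mod 2 = 0+0+0+0+0+0+0+0+0+0+0+0+0+0+0+0+0+0+0+0+0+0+0+0+0+0 mod 2 = 0
  c[17] = d·G[:,17] = (00111001100001110100111001)·(00000000000010000000000000) mod 2 = 0+0+0+0+0+0+0+0+0+0+0+0+0+0+0+0+0+0+0+0+0+0+0+0+0+0 mod 2 = 0
  c[18] = d·G[:,18] = (00111001100001110100111001)·(00000000000001000000000000) mod 2 = 0+0+0+0+0+0+0+0+0+0+0+0+0+1+0+0+0+0+0+0+0+0+0+0+0+0 mod 2 = 1
  c[19] = d·G[:,19] = (00111001100001110100111001)·(00000000000000100000000000) mod 2 = 0+0+0+0+0+0+0+0+0+0+0+0+0+0+1+0+0+0+0+0+0+0+0+0+0+0 mod 2 = 1
  c[20] = d·G[:,20] = (00111001100001110100111001)·(00000000000000010000000000) mod 2 = 0+0+0+0+0+0+0+0+0+0+0+0+0+0+0+1+0+0+0+0+0+0+0+0+0+0 mod 2 = 1
  c[21] = d·G[:,21] = (00111001100001110100111001)·(00000000000000001000000000) mod 2 = 0+0+0+0+0+0+0+0+0+0+0+0+0+0+0+0+0+0+0+0+0+0+0+0+0+0 mod 2 = 0
  c[22] = d·G[:,22] = (00111001100001110100111001)·(00000000000000000100000000) mod 2 = 0+0+0+0+0+0+0+0+0+0+0+0+0+0+0+0+0+1+0+0+0+0+0+0+0+0 mod 2 = 1
  c[23] = d·G[:,23] = (00111001100001110100111001)·(00000000000000000010000000) mod 2 = 0+0+0+0+0+0+0+0+0+0+0+0+0+0+0+0+0+0+0+0+0+0+0+0+0+0 mod 2 = 0
  c[24] = d·G[:,24] = (00111001100001110100111001)·(00000000000000000001000000) mod 2 = 0+0+0+0+0+0+0+0+0+0+0+0+0+0+0+0+0+0+0+0+0+0+0+0+0+0 mod 2 = 0
  c[25] = d·G[:,25] = (00111001100001110100111001)·(00000000000000000000100000) mod 2 = 0+0+0+0+0+0+0+0+0+0+0+0+0+0+0+0+0+0+0+0+1+0+0+0+0+0 mod 2 = 1
  c[26] = d·G[:,26] = (00111001100001110100111001)·(00000000000000000000010000) mod 2 = 0+0+0+0+0+0+0+0+0+0+0+0+0+0+0+0+0+0+0+0+0+1+0+0+0+0 mod 2 = 1
  c[27] = d·G[:,27] = (00111001100001110100111001)·(00000000000000000000001000) mod 2 = 0+0+0+0+0+0+0+0+0+0+0+0+0+0+0+0+0+0+0+0+0+0+1+0+0+0 mod 2 = 1
  c[28] = d·G[:,28] = (00111001100001110100111001)·(00000000000000000000000100) mod 2 = 0+0+0+0+0+0+0+0+0+0+0+0+0+0+0+0+0+0+0+0+0+0+0+0+0+0 mod 2 = 0
  c[29] = d·G[:,29] = (00111001100001110100111001)·(00000000000000000000000010) mod 2 = 0+0+0+0+0+0+0+0+0+0+0+0+0+0+0+0+0+0+0+0+0+0+0+0+0+0 mod 2 = 0
  c[30] = d·G[:,30] = (00111001100001110100111001)·(00000000000000000000000001) mod 2 = 0+0+0+0+0+0+0+0+0+0+0+0+0+0+0+0+0+0+0+0+0+0+0+0+0+1 mod 2 = 1
Codeword = 0101011110011000001110100111001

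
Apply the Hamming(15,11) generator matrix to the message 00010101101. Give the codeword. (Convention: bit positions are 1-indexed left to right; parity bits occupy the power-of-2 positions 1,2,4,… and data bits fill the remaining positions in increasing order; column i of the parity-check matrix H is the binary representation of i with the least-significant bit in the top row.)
Codeword c = d · G (mod 2), d = 00010101101:
  c[0] = d·G[:,0] = (00010101101)·(11011010101) mod 2 = 0+0+0+1+0+0+0+0+1+0+1 mod 2 = 1
  c[1] = d·G[:,1] = (00010101101)·(10110110011) mod 2 = 0+0+0+1+0+1+0+0+0+0+1 mod 2 = 1
  c[2] = d·G[:,2] = (00010101101)·(10000000000) mod 2 = 0+0+0+0+0+0+0+0+0+0+0 mod 2 = 0
  c[3] = d·G[:,3] = (00010101101)·(01110001111) mod 2 = 0+0+0+1+0+0+0+1+1+0+1 mod 2 = 0
  c[4] = d·G[:,4] = (00010101101)·(01000000000) mod 2 = 0+0+0+0+0+0+0+0+0+0+0 mod 2 = 0
  c[5] = d·G[:,5] = (00010101101)·(00100000000) mod 2 = 0+0+0+0+0+0+0+0+0+0+0 mod 2 = 0
  c[6] = d·G[:,6] = (00010101101)·(00010000000) mod 2 = 0+0+0+1+0+0+0+0+0+0+0 mod 2 = 1
  c[7] = d·G[:,7] = (00010101101)·(00001111111) mod 2 = 0+0+0+0+0+1+0+1+1+0+1 mod 2 = 0
  c[8] = d·G[:,8] = (00010101101)·(00001000000) mod 2 = 0+0+0+0+0+0+0+0+0+0+0 mod 2 = 0
  c[9] = d·G[:,9] = (00010101101)·(00000100000) mod 2 = 0+0+0+0+0+1+0+0+0+0+0 mod 2 = 1
  c[10] = d·G[:,10] = (00010101101)·(00000010000) mod 2 = 0+0+0+0+0+0+0+0+0+0+0 mod 2 = 0
  c[11] = d·G[:,11] = (00010101101)·(00000001000) mod 2 = 0+0+0+0+0+0+0+1+0+0+0 mod 2 = 1
  c[12] = d·G[:,12] = (00010101101)·(00000000100) mod 2 = 0+0+0+0+0+0+0+0+1+0+0 mod 2 = 1
  c[13] = d·G[:,13] = (00010101101)·(00000000010) mod 2 = 0+0+0+0+0+0+0+0+0+0+0 mod 2 = 0
  c[14] = d·G[:,14] = (00010101101)·(00000000001) mod 2 = 0+0+0+0+0+0+0+0+0+0+1 mod 2 = 1
Codeword = 110000100101101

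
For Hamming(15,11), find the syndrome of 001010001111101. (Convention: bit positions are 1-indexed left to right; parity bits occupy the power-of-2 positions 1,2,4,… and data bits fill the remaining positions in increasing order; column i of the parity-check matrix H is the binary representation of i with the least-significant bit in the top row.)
Syndrome s = H · r^T (mod 2), r = 001010001111101:
  s[0] = (101010101010101)·(001010001111101) mod 2 = 0+0+1+0+1+0+0+0+1+0+1+0+1+0+1 mod 2 = 0
  s[1] = (011001100110011)·(001010001111101) mod 2 = 0+0+1+0+0+0+0+0+0+1+1+0+0+0+1 mod 2 = 0
  s[2] = (000111100001111)·(001010001111101) mod 2 = 0+0+0+0+1+0+0+0+0+0+0+1+1+0+1 mod 2 = 0
  s[3] = (000000011111111)·(001010001111101) mod 2 = 0+0+0+0+0+0+0+0+1+1+1+1+1+0+1 mod 2 = 0
Syndrome = 0000
s = 0: no error detected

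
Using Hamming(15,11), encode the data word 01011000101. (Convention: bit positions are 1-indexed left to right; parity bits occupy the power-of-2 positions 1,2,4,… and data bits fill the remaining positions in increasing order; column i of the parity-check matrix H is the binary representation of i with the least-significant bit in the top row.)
Codeword c = d · G (mod 2), d = 01011000101:
  c[0] = d·G[:,0] = (01011000101)·(11011010101) mod 2 = 0+1+0+1+1+0+0+0+1+0+1 mod 2 = 1
  c[1] = d·G[:,1] = (01011000101)·(10110110011) mod 2 = 0+0+0+1+0+0+0+0+0+0+1 mod 2 = 0
  c[2] = d·G[:,2] = (01011000101)·(10000000000) mod 2 = 0+0+0+0+0+0+0+0+0+0+0 mod 2 = 0
  c[3] = d·G[:,3] = (01011000101)·(01110001111) mod 2 = 0+1+0+1+0+0+0+0+1+0+1 mod 2 = 0
  c[4] = d·G[:,4] = (01011000101)·(01000000000) mod 2 = 0+1+0+0+0+0+0+0+0+0+0 mod 2 = 1
  c[5] = d·G[:,5] = (01011000101)·(00100000000) mod 2 = 0+0+0+0+0+0+0+0+0+0+0 mod 2 = 0
  c[6] = d·G[:,6] = (01011000101)·(00010000000) mod 2 = 0+0+0+1+0+0+0+0+0+0+0 mod 2 = 1
  c[7] = d·G[:,7] = (01011000101)·(00001111111) mod 2 = 0+0+0+0+1+0+0+0+1+0+1 mod 2 = 1
  c[8] = d·G[:,8] = (01011000101)·(00001000000) mod 2 = 0+0+0+0+1+0+0+0+0+0+0 mod 2 = 1
  c[9] = d·G[:,9] = (01011000101)·(00000100000) mod 2 = 0+0+0+0+0+0+0+0+0+0+0 mod 2 = 0
  c[10] = d·G[:,10] = (01011000101)·(00000010000) mod 2 = 0+0+0+0+0+0+0+0+0+0+0 mod 2 = 0
  c[11] = d·G[:,11] = (01011000101)·(00000001000) mod 2 = 0+0+0+0+0+0+0+0+0+0+0 mod 2 = 0
  c[12] = d·G[:,12] = (01011000101)·(00000000100) mod 2 = 0+0+0+0+0+0+0+0+1+0+0 mod 2 = 1
  c[13] = d·G[:,13] = (01011000101)·(00000000010) mod 2 = 0+0+0+0+0+0+0+0+0+0+0 mod 2 = 0
  c[14] = d·G[:,14] = (01011000101)·(00000000001) mod 2 = 0+0+0+0+0+0+0+0+0+0+1 mod 2 = 1
Codeword = 100010111000101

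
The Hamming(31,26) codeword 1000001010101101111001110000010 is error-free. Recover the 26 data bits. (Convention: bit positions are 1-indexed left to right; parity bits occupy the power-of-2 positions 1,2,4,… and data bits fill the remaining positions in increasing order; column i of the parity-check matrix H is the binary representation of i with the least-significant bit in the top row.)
Parity bits occupy power-of-2 positions; data bits are at positions {3,5,6,7,9,10,11,12,13,14,15,17,18,19,20,21,22,23,24,25,26,27,28,29,30,31} (1-indexed).
Extract: c[3]=0 c[5]=0 c[6]=0 c[7]=1 c[9]=1 c[10]=0 c[11]=1 c[12]=0 c[13]=1 c[14]=1 c[15]=0 c[17]=1 c[18]=1 c[19]=1 c[20]=0 c[21]=0 c[22]=1 c[23]=1 c[24]=1 c[25]=0 c[26]=0 c[27]=0 c[28]=0 c[29]=0 c[30]=1 c[31]=0
Data = 00011010110111001110000010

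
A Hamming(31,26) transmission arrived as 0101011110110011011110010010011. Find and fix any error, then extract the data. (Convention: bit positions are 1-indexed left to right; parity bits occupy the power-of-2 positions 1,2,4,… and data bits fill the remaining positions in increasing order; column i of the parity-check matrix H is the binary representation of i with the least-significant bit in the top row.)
Syndrome s = H · r^T (mod 2), r = 0101011110110011011110010010011:
  s[0] = (1010101010101010101010101010101)·(0101011110110011011110010010011) mod 2 = 0+0+0+0+0+0+1+0+1+0+1+0+0+0+1+0+0+0+1+0+1+0+0+0+0+0+1+0+0+0+1 mod 2 = 0
  s[1] = (0110011001100110011001100110011)·(0101011110110011011110010010011) mod 2 = 0+1+0+0+0+1+1+0+0+0+1+0+0+0+1+0+0+1+1+0+0+0+0+0+0+0+1+0+0+1+1 mod 2 = 0
  s[2] = (0001111000011110000111100001111)·(0101011110110011011110010010011) mod 2 = 0+0+0+1+0+1+1+0+0+0+0+1+0+0+1+0+0+0+0+1+1+0+0+0+0+0+0+0+0+1+1 mod 2 = 1
  s[3] = (0000000111111110000000011111111)·(0101011110110011011110010010011) mod 2 = 0+0+0+0+0+0+0+1+1+0+1+1+0+0+1+0+0+0+0+0+0+0+0+1+0+0+1+0+0+1+1 mod 2 = 1
  s[4] = (0000000000000001111111111111111)·(0101011110110011011110010010011) mod 2 = 0+0+0+0+0+0+0+0+0+0+0+0+0+0+0+1+0+1+1+1+1+0+0+1+0+0+1+0+0+1+1 mod 2 = 1
Syndrome = 00111
Column 28 of H equals this syndrome → error at bit 28 (1-indexed).
Flip bit 28: 0101011110110011011110010010011 → 0101011110110011011110010011011
Extract data bits at positions {3,5,6,7,9,10,11,12,13,14,15,17,18,19,20,21,22,23,24,25,26,27,28,29,30,31}: 00111011001011110010011011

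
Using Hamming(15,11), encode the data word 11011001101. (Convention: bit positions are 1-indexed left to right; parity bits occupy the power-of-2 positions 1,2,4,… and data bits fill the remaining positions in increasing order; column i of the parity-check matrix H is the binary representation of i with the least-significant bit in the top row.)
Codeword c = d · G (mod 2), d = 11011001101:
  c[0] = d·G[:,0] = (11011001101)·(11011010101) mod 2 = 1+1+0+1+1+0+0+0+1+0+1 mod 2 = 0
  c[1] = d·G[:,1] = (11011001101)·(10110110011) mod 2 = 1+0+0+1+0+0+0+0+0+0+1 mod 2 = 1
  c[2] = d·G[:,2] = (11011001101)·(10000000000) mod 2 = 1+0+0+0+0+0+0+0+0+0+0 mod 2 = 1
  c[3] = d·G[:,3] = (11011001101)·(01110001111) mod 2 = 0+1+0+1+0+0+0+1+1+0+1 mod 2 = 1
  c[4] = d·G[:,4] = (11011001101)·(01000000000) mod 2 = 0+1+0+0+0+0+0+0+0+0+0 mod 2 = 1
  c[5] = d·G[:,5] = (11011001101)·(00100000000) mod 2 = 0+0+0+0+0+0+0+0+0+0+0 mod 2 = 0
  c[6] = d·G[:,6] = (11011001101)·(00010000000) mod 2 = 0+0+0+1+0+0+0+0+0+0+0 mod 2 = 1
  c[7] = d·G[:,7] = (11011001101)·(00001111111) mod 2 = 0+0+0+0+1+0+0+1+1+0+1 mod 2 = 0
  c[8] = d·G[:,8] = (11011001101)·(00001000000) mod 2 = 0+0+0+0+1+0+0+0+0+0+0 mod 2 = 1
  c[9] = d·G[:,9] = (11011001101)·(00000100000) mod 2 = 0+0+0+0+0+0+0+0+0+0+0 mod 2 = 0
  c[10] = d·G[:,10] = (11011001101)·(00000010000) mod 2 = 0+0+0+0+0+0+0+0+0+0+0 mod 2 = 0
  c[11] = d·G[:,11] = (11011001101)·(00000001000) mod 2 = 0+0+0+0+0+0+0+1+0+0+0 mod 2 = 1
  c[12] = d·G[:,12] = (11011001101)·(00000000100) mod 2 = 0+0+0+0+0+0+0+0+1+0+0 mod 2 = 1
  c[13] = d·G[:,13] = (11011001101)·(00000000010) mod 2 = 0+0+0+0+0+0+0+0+0+0+0 mod 2 = 0
  c[14] = d·G[:,14] = (11011001101)·(00000000001) mod 2 = 0+0+0+0+0+0+0+0+0+0+1 mod 2 = 1
Codeword = 011110101001101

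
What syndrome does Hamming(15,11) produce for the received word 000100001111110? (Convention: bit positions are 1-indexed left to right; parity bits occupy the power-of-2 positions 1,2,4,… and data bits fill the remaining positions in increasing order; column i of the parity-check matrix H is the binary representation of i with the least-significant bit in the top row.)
Syndrome s = H · r^T (mod 2), r = 000100001111110:
  s[0] = (101010101010101)·(000100001111110) mod 2 = 0+0+0+0+0+0+0+0+1+0+1+0+1+0+0 mod 2 = 1
  s[1] = (011001100110011)·(000100001111110) mod 2 = 0+0+0+0+0+0+0+0+0+1+1+0+0+1+0 mod 2 = 1
  s[2] = (000111100001111)·(000100001111110) mod 2 = 0+0+0+1+0+0+0+0+0+0+0+1+1+1+0 mod 2 = 0
  s[3] = (000000011111111)·(000100001111110) mod 2 = 0+0+0+0+0+0+0+0+1+1+1+1+1+1+0 mod 2 = 0
Syndrome = 1100
Non-zero syndrome: error at position 3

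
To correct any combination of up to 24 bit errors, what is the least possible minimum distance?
Correcting t errors requires d_min ≥ 2t + 1 = 2·24 + 1 = 49.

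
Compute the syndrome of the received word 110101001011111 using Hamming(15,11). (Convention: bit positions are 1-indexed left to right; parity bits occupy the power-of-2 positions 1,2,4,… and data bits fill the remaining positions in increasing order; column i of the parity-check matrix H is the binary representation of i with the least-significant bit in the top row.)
Syndrome s = H · r^T (mod 2), r = 110101001011111:
  s[0] = (101010101010101)·(110101001011111) mod 2 = 1+0+0+0+0+0+0+0+1+0+1+0+1+0+1 mod 2 = 1
  s[1] = (011001100110011)·(110101001011111) mod 2 = 0+1+0+0+0+1+0+0+0+0+1+0+0+1+1 mod 2 = 1
  s[2] = (000111100001111)·(110101001011111) mod 2 = 0+0+0+1+0+1+0+0+0+0+0+1+1+1+1 mod 2 = 0
  s[3] = (000000011111111)·(110101001011111) mod 2 = 0+0+0+0+0+0+0+0+1+0+1+1+1+1+1 mod 2 = 0
Syndrome = 1100
Non-zero syndrome: error at position 3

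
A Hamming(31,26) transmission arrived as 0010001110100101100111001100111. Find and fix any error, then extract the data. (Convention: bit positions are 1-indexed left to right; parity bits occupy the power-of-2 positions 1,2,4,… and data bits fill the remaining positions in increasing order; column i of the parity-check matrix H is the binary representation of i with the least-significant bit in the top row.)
Syndrome s = H · r^T (mod 2), r = 0010001110100101100111001100111:
  s[0] = (1010101010101010101010101010101)·(0010001110100101100111001100111) mod 2 = 0+0+1+0+0+0+1+0+1+0+1+0+0+0+0+0+1+0+0+0+1+0+0+0+1+0+0+0+1+0+1 mod 2 = 1
  s[1] = (0110011001100110011001100110011)·(0010001110100101100111001100111) mod 2 = 0+0+1+0+0+0+1+0+0+0+1+0+0+1+0+0+0+0+0+0+0+1+0+0+0+1+0+0+0+1+1 mod 2 = 0
  s[2] = (0001111000011110000111100001111)·(0010001110100101100111001100111) mod 2 = 0+0+0+0+0+0+1+0+0+0+0+0+0+1+0+0+0+0+0+1+1+1+0+0+0+0+0+0+1+1+1 mod 2 = 0
  s[3] = (0000000111111110000000011111111)·(0010001110100101100111001100111) mod 2 = 0+0+0+0+0+0+0+1+1+0+1+0+0+1+0+0+0+0+0+0+0+0+0+0+1+1+0+0+1+1+1 mod 2 = 1
  s[4] = (0000000000000001111111111111111)·(0010001110100101100111001100111) mod 2 = 0+0+0+0+0+0+0+0+0+0+0+0+0+0+0+1+1+0+0+1+1+1+0+0+1+1+0+0+1+1+1 mod 2 = 0
Syndrome = 10010
Column 9 of H equals this syndrome → error at bit 9 (1-indexed).
Flip bit 9: 0010001110100101100111001100111 → 0010001100100101100111001100111
Extract data bits at positions {3,5,6,7,9,10,11,12,13,14,15,17,18,19,20,21,22,23,24,25,26,27,28,29,30,31}: 10010010010100111001100111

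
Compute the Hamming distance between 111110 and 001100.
XOR = 110010, count of 1s = 3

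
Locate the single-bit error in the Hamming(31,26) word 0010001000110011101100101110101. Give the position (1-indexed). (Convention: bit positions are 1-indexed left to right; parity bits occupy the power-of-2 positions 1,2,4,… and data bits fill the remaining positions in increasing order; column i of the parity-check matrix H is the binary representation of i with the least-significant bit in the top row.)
Syndrome s = H · r^T (mod 2), r = 0010001000110011101100101110101:
  s[0] = (1010101010101010101010101010101)·(0010001000110011101100101110101) mod 2 = 0+0+1+0+0+0+1+0+0+0+1+0+0+0+1+0+1+0+1+0+0+0+1+0+1+0+1+0+1+0+1 mod 2 = 1
  s[1] = (0110011001100110011001100110011)·(0010001000110011101100101110101) mod 2 = 0+0+1+0+0+0+1+0+0+0+1+0+0+0+1+0+0+0+1+0+0+0+1+0+0+1+1+0+0+0+1 mod 2 = 1
  s[2] = (0001111000011110000111100001111)·(0010001000110011101100101110101) mod 2 = 0+0+0+0+0+0+1+0+0+0+0+1+0+0+1+0+0+0+0+1+0+0+1+0+0+0+0+0+1+0+1 mod 2 = 1
  s[3] = (0000000111111110000000011111111)·(0010001000110011101100101110101) mod 2 = 0+0+0+0+0+0+0+0+0+0+1+1+0+0+1+0+0+0+0+0+0+0+0+0+1+1+1+0+1+0+1 mod 2 = 0
  s[4] = (0000000000000001111111111111111)·(0010001000110011101100101110101) mod 2 = 0+0+0+0+0+0+0+0+0+0+0+0+0+0+0+1+1+0+1+1+0+0+1+0+1+1+1+0+1+0+1 mod 2 = 0
Syndrome = 11100
Column i of H is the binary representation of i, so the syndrome is the binary index of the flipped bit.
Read s = 11100 with s[0] as LSB: 1·2^0 + 1·2^1 + 1·2^2 + 0·2^3 + 0·2^4 = 7.
Error is at bit position 7.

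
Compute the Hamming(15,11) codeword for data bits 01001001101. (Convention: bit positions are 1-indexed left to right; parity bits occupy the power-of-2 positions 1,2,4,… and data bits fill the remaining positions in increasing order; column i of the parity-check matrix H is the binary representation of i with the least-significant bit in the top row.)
Codeword c = d · G (mod 2), d = 01001001101:
  c[0] = d·G[:,0] = (01001001101)·(11011010101) mod 2 = 0+1+0+0+1+0+0+0+1+0+1 mod 2 = 0
  c[1] = d·G[:,1] = (01001001101)·(10110110011) mod 2 = 0+0+0+0+0+0+0+0+0+0+1 mod 2 = 1
  c[2] = d·G[:,2] = (01001001101)·(10000000000) mod 2 = 0+0+0+0+0+0+0+0+0+0+0 mod 2 = 0
  c[3] = d·G[:,3] = (01001001101)·(01110001111) mod 2 = 0+1+0+0+0+0+0+1+1+0+1 mod 2 = 0
  c[4] = d·G[:,4] = (01001001101)·(01000000000) mod 2 = 0+1+0+0+0+0+0+0+0+0+0 mod 2 = 1
  c[5] = d·G[:,5] = (01001001101)·(00100000000) mod 2 = 0+0+0+0+0+0+0+0+0+0+0 mod 2 = 0
  c[6] = d·G[:,6] = (01001001101)·(00010000000) mod 2 = 0+0+0+0+0+0+0+0+0+0+0 mod 2 = 0
  c[7] = d·G[:,7] = (01001001101)·(00001111111) mod 2 = 0+0+0+0+1+0+0+1+1+0+1 mod 2 = 0
  c[8] = d·G[:,8] = (01001001101)·(00001000000) mod 2 = 0+0+0+0+1+0+0+0+0+0+0 mod 2 = 1
  c[9] = d·G[:,9] = (01001001101)·(00000100000) mod 2 = 0+0+0+0+0+0+0+0+0+0+0 mod 2 = 0
  c[10] = d·G[:,10] = (01001001101)·(00000010000) mod 2 = 0+0+0+0+0+0+0+0+0+0+0 mod 2 = 0
  c[11] = d·G[:,11] = (01001001101)·(00000001000) mod 2 = 0+0+0+0+0+0+0+1+0+0+0 mod 2 = 1
  c[12] = d·G[:,12] = (01001001101)·(00000000100) mod 2 = 0+0+0+0+0+0+0+0+1+0+0 mod 2 = 1
  c[13] = d·G[:,13] = (01001001101)·(00000000010) mod 2 = 0+0+0+0+0+0+0+0+0+0+0 mod 2 = 0
  c[14] = d·G[:,14] = (01001001101)·(00000000001) mod 2 = 0+0+0+0+0+0+0+0+0+0+1 mod 2 = 1
Codeword = 010010001001101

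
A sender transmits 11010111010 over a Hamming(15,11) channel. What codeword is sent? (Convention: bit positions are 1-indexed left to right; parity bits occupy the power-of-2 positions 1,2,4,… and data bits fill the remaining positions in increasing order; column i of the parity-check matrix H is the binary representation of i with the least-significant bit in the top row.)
Codeword c = d · G (mod 2), d = 11010111010:
  c[0] = d·G[:,0] = (11010111010)·(11011010101) mod 2 = 1+1+0+1+0+0+1+0+0+0+0 mod 2 = 0
  c[1] = d·G[:,1] = (11010111010)·(10110110011) mod 2 = 1+0+0+1+0+1+1+0+0+1+0 mod 2 = 1
  c[2] = d·G[:,2] = (11010111010)·(10000000000) mod 2 = 1+0+0+0+0+0+0+0+0+0+0 mod 2 = 1
  c[3] = d·G[:,3] = (11010111010)·(01110001111) mod 2 = 0+1+0+1+0+0+0+1+0+1+0 mod 2 = 0
  c[4] = d·G[:,4] = (11010111010)·(01000000000) mod 2 = 0+1+0+0+0+0+0+0+0+0+0 mod 2 = 1
  c[5] = d·G[:,5] = (11010111010)·(00100000000) mod 2 = 0+0+0+0+0+0+0+0+0+0+0 mod 2 = 0
  c[6] = d·G[:,6] = (11010111010)·(00010000000) mod 2 = 0+0+0+1+0+0+0+0+0+0+0 mod 2 = 1
  c[7] = d·G[:,7] = (11010111010)·(00001111111) mod 2 = 0+0+0+0+0+1+1+1+0+1+0 mod 2 = 0
  c[8] = d·G[:,8] = (11010111010)·(00001000000) mod 2 = 0+0+0+0+0+0+0+0+0+0+0 mod 2 = 0
  c[9] = d·G[:,9] = (11010111010)·(00000100000) mod 2 = 0+0+0+0+0+1+0+0+0+0+0 mod 2 = 1
  c[10] = d·G[:,10] = (11010111010)·(00000010000) mod 2 = 0+0+0+0+0+0+1+0+0+0+0 mod 2 = 1
  c[11] = d·G[:,11] = (11010111010)·(00000001000) mod 2 = 0+0+0+0+0+0+0+1+0+0+0 mod 2 = 1
  c[12] = d·G[:,12] = (11010111010)·(00000000100) mod 2 = 0+0+0+0+0+0+0+0+0+0+0 mod 2 = 0
  c[13] = d·G[:,13] = (11010111010)·(00000000010) mod 2 = 0+0+0+0+0+0+0+0+0+1+0 mod 2 = 1
  c[14] = d·G[:,14] = (11010111010)·(00000000001) mod 2 = 0+0+0+0+0+0+0+0+0+0+0 mod 2 = 0
Codeword = 011010100111010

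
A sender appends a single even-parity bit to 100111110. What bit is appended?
Sum of data bits: 1+0+0+1+1+1+1+1+0 = 6.
6 mod 2 = 0, so parity bit = 0.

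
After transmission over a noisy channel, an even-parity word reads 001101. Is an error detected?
Sum of received bits: 0+0+1+1+0+1 = 3; 3 mod 2 = 1. Result is 1 ≠ 0 → error detected.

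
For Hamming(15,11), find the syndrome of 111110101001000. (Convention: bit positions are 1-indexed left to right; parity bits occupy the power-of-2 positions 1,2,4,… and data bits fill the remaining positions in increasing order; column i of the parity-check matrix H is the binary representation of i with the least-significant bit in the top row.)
Syndrome s = H · r^T (mod 2), r = 111110101001000:
  s[0] = (101010101010101)·(111110101001000) mod 2 = 1+0+1+0+1+0+1+0+1+0+0+0+0+0+0 mod 2 = 1
  s[1] = (011001100110011)·(111110101001000) mod 2 = 0+1+1+0+0+0+1+0+0+0+0+0+0+0+0 mod 2 = 1
  s[2] = (000111100001111)·(111110101001000) mod 2 = 0+0+0+1+1+0+1+0+0+0+0+1+0+0+0 mod 2 = 0
  s[3] = (000000011111111)·(111110101001000) mod 2 = 0+0+0+0+0+0+0+0+1+0+0+1+0+0+0 mod 2 = 0
Syndrome = 1100
Non-zero syndrome: error at position 3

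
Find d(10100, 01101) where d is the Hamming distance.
XOR = 11001, count of 1s = 3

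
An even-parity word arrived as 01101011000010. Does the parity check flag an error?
Sum of received bits: 0+1+1+0+1+0+1+1+0+0+0+0+1+0 = 6; 6 mod 2 = 0. Result is 0 → no error detected.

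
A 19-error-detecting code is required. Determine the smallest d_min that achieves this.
Detecting e errors requires d_min ≥ e + 1 = 19 + 1 = 20.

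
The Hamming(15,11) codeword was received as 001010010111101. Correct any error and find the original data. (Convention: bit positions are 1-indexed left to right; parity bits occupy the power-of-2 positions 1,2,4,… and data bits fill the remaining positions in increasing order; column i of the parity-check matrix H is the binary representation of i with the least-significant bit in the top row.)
Syndrome s = H · r^T (mod 2), r = 001010010111101:
  s[0] = (101010101010101)·(001010010111101) mod 2 = 0+0+1+0+1+0+0+0+0+0+1+0+1+0+1 mod 2 = 1
  s[1] = (011001100110011)·(001010010111101) mod 2 = 0+0+1+0+0+0+0+0+0+1+1+0+0+0+1 mod 2 = 0
  s[2] = (000111100001111)·(001010010111101) mod 2 = 0+0+0+0+1+0+0+0+0+0+0+1+1+0+1 mod 2 = 0
  s[3] = (000000011111111)·(001010010111101) mod 2 = 0+0+0+0+0+0+0+1+0+1+1+1+1+0+1 mod 2 = 0
Syndrome = 1000
Column 1 of H equals this syndrome → error at bit 1 (1-indexed).
Flip bit 1: 001010010111101 → 101010010111101
Extract data bits at positions {3,5,6,7,9,10,11,12,13,14,15}: 11000111101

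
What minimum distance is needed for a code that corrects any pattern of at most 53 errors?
Correcting t errors requires d_min ≥ 2t + 1 = 2·53 + 1 = 107.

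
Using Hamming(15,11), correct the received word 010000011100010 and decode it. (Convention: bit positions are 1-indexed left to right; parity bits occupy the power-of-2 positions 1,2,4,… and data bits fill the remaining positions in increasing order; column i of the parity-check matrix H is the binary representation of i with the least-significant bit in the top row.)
Syndrome s = H · r^T (mod 2), r = 010000011100010:
  s[0] = (101010101010101)·(010000011100010) mod 2 = 0+0+0+0+0+0+0+0+1+0+0+0+0+0+0 mod 2 = 1
  s[1] = (011001100110011)·(010000011100010) mod 2 = 0+1+0+0+0+0+0+0+0+1+0+0+0+1+0 mod 2 = 1
  s[2] = (000111100001111)·(010000011100010) mod 2 = 0+0+0+0+0+0+0+0+0+0+0+0+0+1+0 mod 2 = 1
  s[3] = (000000011111111)·(010000011100010) mod 2 = 0+0+0+0+0+0+0+1+1+1+0+0+0+1+0 mod 2 = 0
Syndrome = 1110
Column 7 of H equals this syndrome → error at bit 7 (1-indexed).
Flip bit 7: 010000011100010 → 010000111100010
Extract data bits at positions {3,5,6,7,9,10,11,12,13,14,15}: 00011100010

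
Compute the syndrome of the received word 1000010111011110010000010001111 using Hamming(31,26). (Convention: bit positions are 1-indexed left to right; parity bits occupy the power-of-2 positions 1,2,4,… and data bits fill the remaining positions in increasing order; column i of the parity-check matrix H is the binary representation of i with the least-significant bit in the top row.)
Syndrome s = H · r^T (mod 2), r = 1000010111011110010000010001111:
  s[0] = (1010101010101010101010101010101)·(1000010111011110010000010001111) mod 2 = 1+0+0+0+0+0+0+0+1+0+0+0+1+0+1+0+0+0+0+0+0+0+0+0+0+0+0+0+1+0+1 mod 2 = 0
  s[1] = (0110011001100110011001100110011)·(1000010111011110010000010001111) mod 2 = 0+0+0+0+0+1+0+0+0+1+0+0+0+1+1+0+0+1+0+0+0+0+0+0+0+0+0+0+0+1+1 mod 2 = 1
  s[2] = (0001111000011110000111100001111)·(1000010111011110010000010001111) mod 2 = 0+0+0+0+0+1+0+0+0+0+0+1+1+1+1+0+0+0+0+0+0+0+0+0+0+0+0+1+1+1+1 mod 2 = 1
  s[3] = (0000000111111110000000011111111)·(1000010111011110010000010001111) mod 2 = 0+0+0+0+0+0+0+1+1+1+0+1+1+1+1+0+0+0+0+0+0+0+0+1+0+0+0+1+1+1+1 mod 2 = 0
  s[4] = (0000000000000001111111111111111)·(1000010111011110010000010001111) mod 2 = 0+0+0+0+0+0+0+0+0+0+0+0+0+0+0+0+0+1+0+0+0+0+0+1+0+0+0+1+1+1+1 mod 2 = 0
Syndrome = 01100
Non-zero syndrome: error at position 6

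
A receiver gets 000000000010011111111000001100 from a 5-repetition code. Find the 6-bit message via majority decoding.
Split into 5-bit blocks and majority-vote each:
  block 1 = 00000: 0 ones, 5 zeros → 0
  block 2 = 00000: 0 ones, 5 zeros → 0
  block 3 = 10011: 3 ones, 2 zeros → 1
  block 4 = 11111: 5 ones, 0 zeros → 1
  block 5 = 10000: 1 ones, 4 zeros → 0
  block 6 = 01100: 2 ones, 3 zeros → 0
Decoded = 001100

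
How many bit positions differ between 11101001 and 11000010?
XOR = 00101011, count of 1s = 4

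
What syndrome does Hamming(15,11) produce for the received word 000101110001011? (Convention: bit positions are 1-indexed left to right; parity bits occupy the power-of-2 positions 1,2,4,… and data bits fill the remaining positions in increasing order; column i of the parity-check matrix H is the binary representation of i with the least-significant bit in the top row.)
Syndrome s = H · r^T (mod 2), r = 000101110001011:
  s[0] = (101010101010101)·(000101110001011) mod 2 = 0+0+0+0+0+0+1+0+0+0+0+0+0+0+1 mod 2 = 0
  s[1] = (011001100110011)·(000101110001011) mod 2 = 0+0+0+0+0+1+1+0+0+0+0+0+0+1+1 mod 2 = 0
  s[2] = (000111100001111)·(000101110001011) mod 2 = 0+0+0+1+0+1+1+0+0+0+0+1+0+1+1 mod 2 = 0
  s[3] = (000000011111111)·(000101110001011) mod 2 = 0+0+0+0+0+0+0+1+0+0+0+1+0+1+1 mod 2 = 0
Syndrome = 0000
s = 0: no error detected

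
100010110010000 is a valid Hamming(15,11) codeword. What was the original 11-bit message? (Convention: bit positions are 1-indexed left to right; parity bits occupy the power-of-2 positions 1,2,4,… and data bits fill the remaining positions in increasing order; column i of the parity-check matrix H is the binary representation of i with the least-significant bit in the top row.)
Parity bits occupy power-of-2 positions; data bits are at positions {3,5,6,7,9,10,11,12,13,14,15} (1-indexed).
Extract: c[3]=0 c[5]=1 c[6]=0 c[7]=1 c[9]=0 c[10]=0 c[11]=1 c[12]=0 c[13]=0 c[14]=0 c[15]=0
Data = 01010010000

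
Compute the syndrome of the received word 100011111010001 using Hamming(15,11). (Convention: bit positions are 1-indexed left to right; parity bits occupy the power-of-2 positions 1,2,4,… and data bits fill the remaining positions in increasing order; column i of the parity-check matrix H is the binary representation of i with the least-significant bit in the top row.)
Syndrome s = H · r^T (mod 2), r = 100011111010001:
  s[0] = (101010101010101)·(100011111010001) mod 2 = 1+0+0+0+1+0+1+0+1+0+1+0+0+0+1 mod 2 = 0
  s[1] = (011001100110011)·(100011111010001) mod 2 = 0+0+0+0+0+1+1+0+0+0+1+0+0+0+1 mod 2 = 0
  s[2] = (000111100001111)·(100011111010001) mod 2 = 0+0+0+0+1+1+1+0+0+0+0+0+0+0+1 mod 2 = 0
  s[3] = (000000011111111)·(100011111010001) mod 2 = 0+0+0+0+0+0+0+1+1+0+1+0+0+0+1 mod 2 = 0
Syndrome = 0000
s = 0: no error detected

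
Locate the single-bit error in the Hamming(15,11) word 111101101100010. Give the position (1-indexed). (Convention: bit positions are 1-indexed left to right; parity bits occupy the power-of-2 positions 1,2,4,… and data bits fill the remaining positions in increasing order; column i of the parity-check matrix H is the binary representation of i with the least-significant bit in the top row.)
Syndrome s = H · r^T (mod 2), r = 111101101100010:
  s[0] = (101010101010101)·(111101101100010) mod 2 = 1+0+1+0+0+0+1+0+1+0+0+0+0+0+0 mod 2 = 0
  s[1] = (011001100110011)·(111101101100010) mod 2 = 0+1+1+0+0+1+1+0+0+1+0+0+0+1+0 mod 2 = 0
  s[2] = (000111100001111)·(111101101100010) mod 2 = 0+0+0+1+0+1+1+0+0+0+0+0+0+1+0 mod 2 = 0
  s[3] = (000000011111111)·(111101101100010) mod 2 = 0+0+0+0+0+0+0+0+1+1+0+0+0+1+0 mod 2 = 1
Syndrome = 0001
Column i of H is the binary representation of i, so the syndrome is the binary index of the flipped bit.
Read s = 0001 with s[0] as LSB: 0·2^0 + 0·2^1 + 0·2^2 + 1·2^3 = 8.
Error is at bit position 8.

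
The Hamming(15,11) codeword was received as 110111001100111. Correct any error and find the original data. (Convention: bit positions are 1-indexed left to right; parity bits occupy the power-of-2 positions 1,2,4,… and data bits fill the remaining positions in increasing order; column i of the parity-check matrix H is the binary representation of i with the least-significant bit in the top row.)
Syndrome s = H · r^T (mod 2), r = 110111001100111:
  s[0] = (101010101010101)·(110111001100111) mod 2 = 1+0+0+0+1+0+0+0+1+0+0+0+1+0+1 mod 2 = 1
  s[1] = (011001100110011)·(110111001100111) mod 2 = 0+1+0+0+0+1+0+0+0+1+0+0+0+1+1 mod 2 = 1
  s[2] = (000111100001111)·(110111001100111) mod 2 = 0+0+0+1+1+1+0+0+0+0+0+0+1+1+1 mod 2 = 0
  s[3] = (000000011111111)·(110111001100111) mod 2 = 0+0+0+0+0+0+0+0+1+1+0+0+1+1+1 mod 2 = 1
Syndrome = 1101
Column 11 of H equals this syndrome → error at bit 11 (1-indexed).
Flip bit 11: 110111001100111 → 110111001110111
Extract data bits at positions {3,5,6,7,9,10,11,12,13,14,15}: 01101110111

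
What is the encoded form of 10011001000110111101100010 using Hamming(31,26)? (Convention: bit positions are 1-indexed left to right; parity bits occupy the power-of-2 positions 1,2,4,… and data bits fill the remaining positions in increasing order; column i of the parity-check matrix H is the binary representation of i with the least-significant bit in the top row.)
Codeword c = d · G (mod 2), d = 10011001000110111101100010:
  c[0] = d·G[:,0] = (10011001000110111101100010)·(11011010101101010101010101) mod 2 = 1+0+0+1+1+0+0+0+0+0+0+1+0+0+0+1+0+1+0+1+0+0+0+0+0+0 mod 2 = 1
  c[1] = d·G[:,1] = (10011001000110111101100010)·(10110110011011001100110011) mod 2 = 1+0+0+1+0+0+0+0+0+0+0+0+1+0+0+0+1+1+0+0+1+0+0+0+1+0 mod 2 = 1
  c[2] = d·G[:,2] = (10011001000110111101100010)·(10000000000000000000000000) mod 2 = 1+0+0+0+0+0+0+0+0+0+0+0+0+0+0+0+0+0+0+0+0+0+0+0+0+0 mod 2 = 1
  c[3] = d·G[:,3] = (10011001000110111101100010)·(01110001111000111100001111) mod 2 = 0+0+0+1+0+0+0+1+0+0+0+0+0+0+1+1+1+1+0+0+0+0+0+0+1+0 mod 2 = 1
  c[4] = d·G[:,4] = (10011001000110111101100010)·(01000000000000000000000000) mod 2 = 0+0+0+0+0+0+0+0+0+0+0+0+0+0+0+0+0+0+0+0+0+0+0+0+0+0 mod 2 = 0
  c[5] = d·G[:,5] = (10011001000110111101100010)·(00100000000000000000000000) mod 2 = 0+0+0+0+0+0+0+0+0+0+0+0+0+0+0+0+0+0+0+0+0+0+0+0+0+0 mod 2 = 0
  c[6] = d·G[:,6] = (10011001000110111101100010)·(00010000000000000000000000) mod 2 = 0+0+0+1+0+0+0+0+0+0+0+0+0+0+0+0+0+0+0+0+0+0+0+0+0+0 mod 2 = 1
  c[7] = d·G[:,7] = (10011001000110111101100010)·(00001111111000000011111111) mod 2 = 0+0+0+0+1+0+0+1+0+0+0+0+0+0+0+0+0+0+0+1+1+0+0+0+1+0 mod 2 = 1
  c[8] = d·G[:,8] = (10011001000110111101100010)·(00001000000000000000000000) mod 2 = 0+0+0+0+1+0+0+0+0+0+0+0+0+0+0+0+0+0+0+0+0+0+0+0+0+0 mod 2 = 1
  c[9] = d·G[:,9] = (10011001000110111101100010)·(00000100000000000000000000) mod 2 = 0+0+0+0+0+0+0+0+0+0+0+0+0+0+0+0+0+0+0+0+0+0+0+0+0+0 mod 2 = 0
  c[10] = d·G[:,10] = (10011001000110111101100010)·(00000010000000000000000000) mod 2 = 0+0+0+0+0+0+0+0+0+0+0+0+0+0+0+0+0+0+0+0+0+0+0+0+0+0 mod 2 = 0
  c[11] = d·G[:,11] = (10011001000110111101100010)·(00000001000000000000000000) mod 2 = 0+0+0+0+0+0+0+1+0+0+0+0+0+0+0+0+0+0+0+0+0+0+0+0+0+0 mod 2 = 1
  c[12] = d·G[:,12] = (10011001000110111101100010)·(00000000100000000000000000) mod 2 = 0+0+0+0+0+0+0+0+0+0+0+0+0+0+0+0+0+0+0+0+0+0+0+0+0+0 mod 2 = 0
  c[13] = d·G[:,13] = (10011001000110111101100010)·(00000000010000000000000000) mod 2 = 0+0+0+0+0+0+0+0+0+0+0+0+0+0+0+0+0+0+0+0+0+0+0+0+0+0 mod 2 = 0
  c[14] = d·G[:,14] = (10011001000110111101100010)·(00000000001000000000000000) mod 2 = 0+0+0+0+0+0+0+0+0+0+0+0+0+0+0+0+0+0+0+0+0+0+0+0+0+0 mod 2 = 0
  c[15] = d·G[:,15] = (10011001000110111101100010)·(00000000000111111111111111) mod 2 = 0+0+0+0+0+0+0+0+0+0+0+1+1+0+1+1+1+1+0+1+1+0+0+0+1+0 mod 2 = 1
  c[16] = d·G[:,16] = (10011001000110111101100010)·(00000000000100000000000000) mod 2 = 0+0+0+0+0+0+0+0+0+0+0+1+0+0+0+0+0+0+0+0+0+0+0+0+0+0 mod 2 = 1
  c[17] = d·G[:,17] = (10011001000110111101100010)·(00000000000010000000000000) mod 2 = 0+0+0+0+0+0+0+0+0+0+0+0+1+0+0+0+0+0+0+0+0+0+0+0+0+0 mod 2 = 1
  c[18] = d·G[:,18] = (10011001000110111101100010)·(00000000000001000000000000) mod 2 = 0+0+0+0+0+0+0+0+0+0+0+0+0+0+0+0+0+0+0+0+0+0+0+0+0+0 mod 2 = 0
  c[19] = d·G[:,19] = (10011001000110111101100010)·(00000000000000100000000000) mod 2 = 0+0+0+0+0+0+0+0+0+0+0+0+0+0+1+0+0+0+0+0+0+0+0+0+0+0 mod 2 = 1
  c[20] = d·G[:,20] = (10011001000110111101100010)·(00000000000000010000000000) mod 2 = 0+0+0+0+0+0+0+0+0+0+0+0+0+0+0+1+0+0+0+0+0+0+0+0+0+0 mod 2 = 1
  c[21] = d·G[:,21] = (10011001000110111101100010)·(00000000000000001000000000) mod 2 = 0+0+0+0+0+0+0+0+0+0+0+0+0+0+0+0+1+0+0+0+0+0+0+0+0+0 mod 2 = 1
  c[22] = d·G[:,22] = (10011001000110111101100010)·(00000000000000000100000000) mod 2 = 0+0+0+0+0+0+0+0+0+0+0+0+0+0+0+0+0+1+0+0+0+0+0+0+0+0 mod 2 = 1
  c[23] = d·G[:,23] = (10011001000110111101100010)·(00000000000000000010000000) mod 2 = 0+0+0+0+0+0+0+0+0+0+0+0+0+0+0+0+0+0+0+0+0+0+0+0+0+0 mod 2 = 0
  c[24] = d·G[:,24] = (10011001000110111101100010)·(00000000000000000001000000) mod 2 = 0+0+0+0+0+0+0+0+0+0+0+0+0+0+0+0+0+0+0+1+0+0+0+0+0+0 mod 2 = 1
  c[25] = d·G[:,25] = (10011001000110111101100010)·(00000000000000000000100000) mod 2 = 0+0+0+0+0+0+0+0+0+0+0+0+0+0+0+0+0+0+0+0+1+0+0+0+0+0 mod 2 = 1
  c[26] = d·G[:,26] = (10011001000110111101100010)·(00000000000000000000010000) mod 2 = 0+0+0+0+0+0+0+0+0+0+0+0+0+0+0+0+0+0+0+0+0+0+0+0+0+0 mod 2 = 0
  c[27] = d·G[:,27] = (10011001000110111101100010)·(00000000000000000000001000) mod 2 = 0+0+0+0+0+0+0+0+0+0+0+0+0+0+0+0+0+0+0+0+0+0+0+0+0+0 mod 2 = 0
  c[28] = d·G[:,28] = (10011001000110111101100010)·(00000000000000000000000100) mod 2 = 0+0+0+0+0+0+0+0+0+0+0+0+0+0+0+0+0+0+0+0+0+0+0+0+0+0 mod 2 = 0
  c[29] = d·G[:,29] = (10011001000110111101100010)·(00000000000000000000000010) mod 2 = 0+0+0+0+0+0+0+0+0+0+0+0+0+0+0+0+0+0+0+0+0+0+0+0+1+0 mod 2 = 1
  c[30] = d·G[:,30] = (10011001000110111101100010)·(00000000000000000000000001) mod 2 = 0+0+0+0+0+0+0+0+0+0+0+0+0+0+0+0+0+0+0+0+0+0+0+0+0+0 mod 2 = 0
Codeword = 1111001110010001110111101100010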